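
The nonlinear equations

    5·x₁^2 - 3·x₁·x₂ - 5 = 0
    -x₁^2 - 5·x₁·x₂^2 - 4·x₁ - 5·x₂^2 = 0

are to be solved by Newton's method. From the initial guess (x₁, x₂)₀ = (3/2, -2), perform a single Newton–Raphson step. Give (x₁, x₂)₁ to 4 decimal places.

At (3/2, -2): F = (15.2500, -58.2500).
Jacobian J = [[10·x₁ - 3·x₂, -3·x₁], [-2·x₁ - 5·x₂^2 - 4, -10·x₁·x₂ - 10·x₂]].
At the point, J = [[21.0000, -4.5000], [-27.0000, 50.0000]] (det J = 928.5000).
Solving J·Δ = −F gives Δ = (-0.5389, 0.8740).
Then the next iterate is (x₁, x₂)₁ = (0.9611, -1.1260).

(0.9611, -1.1260)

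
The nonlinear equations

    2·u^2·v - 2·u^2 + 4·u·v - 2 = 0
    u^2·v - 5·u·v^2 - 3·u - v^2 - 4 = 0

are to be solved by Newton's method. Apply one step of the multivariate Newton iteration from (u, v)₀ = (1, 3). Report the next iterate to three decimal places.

(0.683, 1.723)

At (1, 3): F = (14.000, -58.000).
Jacobian J = [[4·u·v - 4·u + 4·v, 2·u^2 + 4·u], [2·u·v - 5·v^2 - 3, u^2 - 10·u·v - 2·v]].
At the point, J = [[20.000, 6.000], [-42.000, -35.000]] (det J = -448.000).
Solving J·Δ = −F gives Δ = (-0.317, -1.277).
Then the next iterate is (u, v)₁ = (0.683, 1.723).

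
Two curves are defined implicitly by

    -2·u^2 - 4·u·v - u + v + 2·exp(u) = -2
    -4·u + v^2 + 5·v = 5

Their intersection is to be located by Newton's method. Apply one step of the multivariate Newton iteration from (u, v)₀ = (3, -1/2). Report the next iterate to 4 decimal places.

At (3, -1/2): F = (26.671074, -19.2500).
Jacobian J = [[-4·u - 4·v + 2·exp(u) - 1, -4·u + 1], [-4, 2·v + 5]].
At the point, J = [[29.171074, -11.0000], [-4.0000, 4.0000]] (det J = 72.684295).
Solving J·Δ = −F gives Δ = (1.4455, 6.2580).
Then the next iterate is (u, v)₁ = (4.4455, 5.7580).

(4.4455, 5.7580)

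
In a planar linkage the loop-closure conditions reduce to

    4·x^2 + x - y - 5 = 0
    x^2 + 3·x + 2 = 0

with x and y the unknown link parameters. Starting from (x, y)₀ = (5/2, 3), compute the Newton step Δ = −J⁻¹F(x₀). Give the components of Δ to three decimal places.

(-1.969, -21.844)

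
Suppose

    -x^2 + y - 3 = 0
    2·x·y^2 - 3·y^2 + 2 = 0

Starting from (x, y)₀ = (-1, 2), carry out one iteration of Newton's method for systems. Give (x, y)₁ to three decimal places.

(0.208, 1.583)

At (-1, 2): F = (-2.000, -18.000).
Jacobian J = [[-2·x, 1], [2·y^2, 4·x·y - 6·y]].
At the point, J = [[2.000, 1.000], [8.000, -20.000]] (det J = -48.000).
Solving J·Δ = −F gives Δ = (1.208, -0.417).
Then the next iterate is (x, y)₁ = (0.208, 1.583).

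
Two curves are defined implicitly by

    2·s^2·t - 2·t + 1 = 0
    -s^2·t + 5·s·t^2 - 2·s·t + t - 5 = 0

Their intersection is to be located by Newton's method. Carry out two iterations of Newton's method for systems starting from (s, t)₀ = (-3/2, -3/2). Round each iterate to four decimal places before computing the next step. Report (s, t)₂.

(-2.1278, 0.4005)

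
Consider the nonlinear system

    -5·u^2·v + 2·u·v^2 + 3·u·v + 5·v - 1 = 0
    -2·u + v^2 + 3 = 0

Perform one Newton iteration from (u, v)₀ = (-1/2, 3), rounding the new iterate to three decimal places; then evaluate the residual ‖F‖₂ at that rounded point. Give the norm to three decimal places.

4.936

At (-1/2, 3): F = (-3.250, 13.000).
Jacobian J = [[-10·u·v + 2·v^2 + 3·v, -5·u^2 + 4·u·v + 3·u + 5], [-2, 2·v]].
At the point, J = [[42.000, -3.750], [-2.000, 6.000]] (det J = 244.500).
Solving J·Δ = −F gives Δ = (-0.120, -2.207).
Then the next iterate is (u, v)₁ = (-0.620, 0.793).
Re-evaluating at (-0.620, 0.793): F = (-0.81390, 4.86885), so ‖F‖₂ = 4.936.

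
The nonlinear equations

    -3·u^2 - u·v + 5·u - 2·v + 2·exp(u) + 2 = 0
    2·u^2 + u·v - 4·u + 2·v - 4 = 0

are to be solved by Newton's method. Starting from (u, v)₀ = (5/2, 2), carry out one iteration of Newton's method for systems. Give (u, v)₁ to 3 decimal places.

(1.586, 1.958)

At (5/2, 2): F = (11.11499, 7.500).
Jacobian J = [[-6·u - v + 2·exp(u) + 5, -u - 2], [4·u + v - 4, u + 2]].
At the point, J = [[12.36499, -4.500], [8.000, 4.500]] (det J = 91.64245).
Solving J·Δ = −F gives Δ = (-0.914, -0.042).
Then the next iterate is (u, v)₁ = (1.586, 1.958).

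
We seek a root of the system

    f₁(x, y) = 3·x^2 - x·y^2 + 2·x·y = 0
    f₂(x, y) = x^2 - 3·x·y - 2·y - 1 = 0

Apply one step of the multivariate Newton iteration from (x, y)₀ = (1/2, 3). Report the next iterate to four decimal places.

At (1/2, 3): F = (-0.7500, -11.2500).
Jacobian J = [[6·x - y^2 + 2·y, -2·x·y + 2·x], [2·x - 3·y, -3·x - 2]].
At the point, J = [[0.0000, -2.0000], [-8.0000, -3.5000]] (det J = -16.0000).
Solving J·Δ = −F gives Δ = (-1.2422, -0.3750).
Then the next iterate is (x, y)₁ = (-0.7422, 2.6250).

(-0.7422, 2.6250)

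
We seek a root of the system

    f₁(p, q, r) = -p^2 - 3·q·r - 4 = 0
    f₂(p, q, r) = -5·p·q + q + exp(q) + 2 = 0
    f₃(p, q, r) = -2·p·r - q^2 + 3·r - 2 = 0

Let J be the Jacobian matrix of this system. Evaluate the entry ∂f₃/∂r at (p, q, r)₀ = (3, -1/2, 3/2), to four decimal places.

-3.0000

∂f₃/∂r = -2·p + 3.
At (3, -1/2, 3/2) this is -3.0000.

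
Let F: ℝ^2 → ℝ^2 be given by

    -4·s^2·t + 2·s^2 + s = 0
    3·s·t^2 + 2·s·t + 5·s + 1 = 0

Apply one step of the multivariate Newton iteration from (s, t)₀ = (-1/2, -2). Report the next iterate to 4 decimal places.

(-0.3594, -1.2656)

At (-1/2, -2): F = (2.0000, -5.5000).
Jacobian J = [[-8·s·t + 4·s + 1, -4·s^2], [3·t^2 + 2·t + 5, 6·s·t + 2·s]].
At the point, J = [[-9.0000, -1.0000], [13.0000, 5.0000]] (det J = -32.0000).
Solving J·Δ = −F gives Δ = (0.1406, 0.7344).
Then the next iterate is (s, t)₁ = (-0.3594, -1.2656).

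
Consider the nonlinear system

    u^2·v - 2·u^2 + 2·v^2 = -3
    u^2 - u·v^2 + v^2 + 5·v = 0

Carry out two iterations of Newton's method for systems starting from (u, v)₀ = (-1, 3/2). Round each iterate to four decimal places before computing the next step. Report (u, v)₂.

(-1.3214, -0.1697)

At (-1, 3/2): F = (7.0000, 13.0000).
Jacobian J = [[2·u·v - 4·u, u^2 + 4·v], [2·u - v^2, -2·u·v + 2·v + 5]].
At the point, J = [[1.0000, 7.0000], [-4.2500, 11.0000]] (det J = 40.7500).
Solving J·Δ = −F gives Δ = (0.3436, -1.0491).
Then the next iterate is (u, v)₁ = (-0.6564, 0.4509).
Round to (-0.6564, 0.4509) and repeat: F = (2.739175, 3.022125), J = [[2.033658, 2.234461], [-1.516111, 6.493742]].
Δ = (-0.6650, -0.6206), so (u, v)₂ = (-1.3214, -0.1697).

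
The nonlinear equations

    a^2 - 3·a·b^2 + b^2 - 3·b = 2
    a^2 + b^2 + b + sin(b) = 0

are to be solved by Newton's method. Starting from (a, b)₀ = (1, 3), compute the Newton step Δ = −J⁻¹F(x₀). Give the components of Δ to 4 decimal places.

At (1, 3): F = (-28.0000, 13.141120).
Jacobian J = [[2·a - 3·b^2, -6·a·b + 2·b - 3], [2·a, 2·b + cos(b) + 1]].
At the point, J = [[-25.0000, -15.0000], [2.0000, 6.010008]] (det J = -120.250188).
Solving J·Δ = −F gives Δ = (0.2398, -2.2663).

(0.2398, -2.2663)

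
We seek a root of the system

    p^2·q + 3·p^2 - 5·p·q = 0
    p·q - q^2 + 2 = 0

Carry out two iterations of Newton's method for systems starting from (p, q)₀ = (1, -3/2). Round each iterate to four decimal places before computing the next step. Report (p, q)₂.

At (1, -3/2): F = (9.0000, -1.7500).
Jacobian J = [[2·p·q + 6·p - 5·q, p^2 - 5·p], [q, p - 2·q]].
At the point, J = [[10.5000, -4.0000], [-1.5000, 4.0000]] (det J = 36.0000).
Solving J·Δ = −F gives Δ = (-0.8056, 0.1354).
Then the next iterate is (p, q)₁ = (0.1944, -1.3646).
Round to (0.1944, -1.3646) and repeat: F = (1.388195, -0.127411), J = [[7.458844, -0.934209], [-1.3646, 2.9236]].
Δ = (-0.1919, -0.0460), so (p, q)₂ = (0.0025, -1.4106).

(0.0025, -1.4106)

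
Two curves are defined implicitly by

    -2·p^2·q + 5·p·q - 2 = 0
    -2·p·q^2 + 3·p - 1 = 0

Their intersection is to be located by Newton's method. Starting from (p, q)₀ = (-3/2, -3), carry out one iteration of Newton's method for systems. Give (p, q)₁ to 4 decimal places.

At (-3/2, -3): F = (34.0000, 21.5000).
Jacobian J = [[-4·p·q + 5·q, -2·p^2 + 5·p], [-2·q^2 + 3, -4·p·q]].
At the point, J = [[-33.0000, -12.0000], [-15.0000, -18.0000]] (det J = 414.0000).
Solving J·Δ = −F gives Δ = (0.8551, 0.4819).
Then the next iterate is (p, q)₁ = (-0.6449, -2.5181).

(-0.6449, -2.5181)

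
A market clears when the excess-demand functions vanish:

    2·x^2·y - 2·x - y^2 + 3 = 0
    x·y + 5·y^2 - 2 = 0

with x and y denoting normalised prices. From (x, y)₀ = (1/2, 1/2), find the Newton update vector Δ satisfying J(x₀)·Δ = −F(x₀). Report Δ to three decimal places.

(2.048, -0.095)

At (1/2, 1/2): F = (2.000, -0.500).
Jacobian J = [[4·x·y - 2, 2·x^2 - 2·y], [y, x + 10·y]].
At the point, J = [[-1.000, -0.500], [0.500, 5.500]] (det J = -5.250).
Solving J·Δ = −F gives Δ = (2.048, -0.095).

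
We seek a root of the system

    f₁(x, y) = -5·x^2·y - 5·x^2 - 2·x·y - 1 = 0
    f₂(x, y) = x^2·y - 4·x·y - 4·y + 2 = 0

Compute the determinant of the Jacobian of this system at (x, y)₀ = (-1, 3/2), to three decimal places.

J = [[-10·x·y - 10·x - 2·y, -5·x^2 - 2·x], [2·x·y - 4·y, x^2 - 4·x - 4]].
At the point, J = [[22.000, -3.000], [-9.000, 1.000]].
det J = -5.000.

-5.000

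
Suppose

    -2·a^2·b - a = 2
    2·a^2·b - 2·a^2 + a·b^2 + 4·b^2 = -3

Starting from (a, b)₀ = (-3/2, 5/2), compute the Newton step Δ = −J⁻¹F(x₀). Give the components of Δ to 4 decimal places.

At (-3/2, 5/2): F = (-11.7500, 25.3750).
Jacobian J = [[-4·a·b - 1, -2·a^2], [4·a·b - 4·a + b^2, 2·a^2 + 2·a·b + 8·b]].
At the point, J = [[14.0000, -4.5000], [-2.7500, 17.0000]] (det J = 225.6250).
Solving J·Δ = −F gives Δ = (0.3792, -1.4313).

(0.3792, -1.4313)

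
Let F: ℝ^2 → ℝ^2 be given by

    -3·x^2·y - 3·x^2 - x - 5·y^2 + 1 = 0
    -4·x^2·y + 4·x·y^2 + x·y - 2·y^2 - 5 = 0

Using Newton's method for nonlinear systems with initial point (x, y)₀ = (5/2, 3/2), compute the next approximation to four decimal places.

At (5/2, 3/2): F = (-59.6250, -20.7500).
Jacobian J = [[-6·x·y - 6·x - 1, -3·x^2 - 10·y], [-8·x·y + 4·y^2 + y, -4·x^2 + 8·x·y + x - 4·y]].
At the point, J = [[-38.5000, -33.7500], [-19.5000, 1.5000]] (det J = -715.8750).
Solving J·Δ = −F gives Δ = (-1.1032, -0.5082).
Then the next iterate is (x, y)₁ = (1.3968, 0.9918).

(1.3968, 0.9918)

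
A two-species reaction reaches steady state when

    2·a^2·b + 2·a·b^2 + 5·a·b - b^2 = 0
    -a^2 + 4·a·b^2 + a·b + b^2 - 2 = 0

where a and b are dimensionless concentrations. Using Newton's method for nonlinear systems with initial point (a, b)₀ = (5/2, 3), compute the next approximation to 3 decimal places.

(1.447, 2.088)

At (5/2, 3): F = (111.000, 98.250).
Jacobian J = [[4·a·b + 2·b^2 + 5·b, 2·a^2 + 4·a·b + 5·a - 2·b], [-2·a + 4·b^2 + b, 8·a·b + a + 2·b]].
At the point, J = [[63.000, 49.000], [34.000, 68.500]] (det J = 2649.500).
Solving J·Δ = −F gives Δ = (-1.053, -0.912).
Then the next iterate is (a, b)₁ = (1.447, 2.088).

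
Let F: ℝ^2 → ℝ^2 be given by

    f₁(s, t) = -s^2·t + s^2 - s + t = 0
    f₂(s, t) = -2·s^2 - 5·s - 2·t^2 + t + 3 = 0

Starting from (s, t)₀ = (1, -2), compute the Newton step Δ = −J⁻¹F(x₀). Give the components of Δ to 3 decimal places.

At (1, -2): F = (0.000, -14.000).
Jacobian J = [[-2·s·t + 2·s - 1, -s^2 + 1], [-4·s - 5, -4·t + 1]].
At the point, J = [[5.000, 0.000], [-9.000, 9.000]] (det J = 45.000).
Solving J·Δ = −F gives Δ = (0.000, 1.556).

(0.000, 1.556)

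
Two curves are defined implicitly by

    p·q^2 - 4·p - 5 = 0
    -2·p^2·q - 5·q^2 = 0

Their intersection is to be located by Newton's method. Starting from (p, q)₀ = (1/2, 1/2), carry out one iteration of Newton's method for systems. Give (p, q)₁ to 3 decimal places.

(-1.325, 0.559)

At (1/2, 1/2): F = (-6.875, -1.500).
Jacobian J = [[q^2 - 4, 2·p·q], [-4·p·q, -2·p^2 - 10·q]].
At the point, J = [[-3.750, 0.500], [-1.000, -5.500]] (det J = 21.125).
Solving J·Δ = −F gives Δ = (-1.825, 0.059).
Then the next iterate is (p, q)₁ = (-1.325, 0.559).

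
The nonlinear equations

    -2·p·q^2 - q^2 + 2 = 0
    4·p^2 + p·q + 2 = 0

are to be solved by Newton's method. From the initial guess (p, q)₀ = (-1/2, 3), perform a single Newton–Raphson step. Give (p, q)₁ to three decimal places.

At (-1/2, 3): F = (2.000, 1.500).
Jacobian J = [[-2·q^2, -4·p·q - 2·q], [8·p + q, p]].
At the point, J = [[-18.000, 0.000], [-1.000, -0.500]] (det J = 9.000).
Solving J·Δ = −F gives Δ = (0.111, 2.778).
Then the next iterate is (p, q)₁ = (-0.389, 5.778).

(-0.389, 5.778)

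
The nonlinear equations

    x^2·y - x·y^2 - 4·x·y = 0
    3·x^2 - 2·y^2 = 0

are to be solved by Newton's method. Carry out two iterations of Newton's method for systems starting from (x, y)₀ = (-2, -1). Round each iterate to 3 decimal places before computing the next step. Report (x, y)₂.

(-0.526, -0.324)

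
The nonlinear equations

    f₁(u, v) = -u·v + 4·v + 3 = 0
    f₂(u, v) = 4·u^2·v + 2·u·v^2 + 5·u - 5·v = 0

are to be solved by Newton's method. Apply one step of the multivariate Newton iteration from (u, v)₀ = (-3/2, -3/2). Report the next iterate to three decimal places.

(-1.173, -0.635)

At (-3/2, -3/2): F = (-5.250, -20.250).
Jacobian J = [[-v, -u + 4], [8·u·v + 2·v^2 + 5, 4·u^2 + 4·u·v - 5]].
At the point, J = [[1.500, 5.500], [27.500, 13.000]] (det J = -131.750).
Solving J·Δ = −F gives Δ = (0.327, 0.865).
Then the next iterate is (u, v)₁ = (-1.173, -0.635).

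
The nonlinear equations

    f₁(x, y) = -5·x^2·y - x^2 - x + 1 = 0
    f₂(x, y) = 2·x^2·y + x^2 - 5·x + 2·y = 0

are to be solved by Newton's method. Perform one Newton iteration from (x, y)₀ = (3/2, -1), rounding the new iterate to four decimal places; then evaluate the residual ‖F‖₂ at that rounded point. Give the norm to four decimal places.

156.8764

At (3/2, -1): F = (8.5000, -11.7500).
Jacobian J = [[-10·x·y - 2·x - 1, -5·x^2], [4·x·y + 2·x - 5, 2·x^2 + 2]].
At the point, J = [[11.0000, -11.2500], [-8.0000, 6.5000]] (det J = -18.5000).
Solving J·Δ = −F gives Δ = (-4.1588, -3.3108).
Then the next iterate is (x, y)₁ = (-2.6588, -4.3108).
Re-evaluating at (-2.6588, -4.3108): F = (148.959495, -49.206348), so ‖F‖₂ = 156.8764.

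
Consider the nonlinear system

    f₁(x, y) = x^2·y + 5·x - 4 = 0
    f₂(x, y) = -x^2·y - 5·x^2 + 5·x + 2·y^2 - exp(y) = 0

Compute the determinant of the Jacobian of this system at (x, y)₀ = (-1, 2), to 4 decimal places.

-19.3891

J = [[2·x·y + 5, x^2], [-2·x·y - 10·x + 5, -x^2 + 4·y - exp(y)]].
At the point, J = [[1.0000, 1.0000], [19.0000, -0.389056]].
det J = -19.3891.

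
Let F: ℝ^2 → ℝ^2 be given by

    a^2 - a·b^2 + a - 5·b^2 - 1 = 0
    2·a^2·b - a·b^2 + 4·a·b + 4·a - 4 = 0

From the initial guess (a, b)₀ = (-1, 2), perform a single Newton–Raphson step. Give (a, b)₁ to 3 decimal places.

(-17.200, 6.000)

At (-1, 2): F = (-17.000, -8.000).
Jacobian J = [[2·a - b^2 + 1, -2·a·b - 10·b], [4·a·b - b^2 + 4·b + 4, 2·a^2 - 2·a·b + 4·a]].
At the point, J = [[-5.000, -16.000], [0.000, 2.000]] (det J = -10.000).
Solving J·Δ = −F gives Δ = (-16.200, 4.000).
Then the next iterate is (a, b)₁ = (-17.200, 6.000).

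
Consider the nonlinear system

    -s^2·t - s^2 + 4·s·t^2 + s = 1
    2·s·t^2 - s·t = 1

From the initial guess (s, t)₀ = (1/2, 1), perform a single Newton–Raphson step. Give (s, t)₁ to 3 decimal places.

(-4.000, 4.333)

At (1/2, 1): F = (1.000, -0.500).
Jacobian J = [[-2·s·t - 2·s + 4·t^2 + 1, -s^2 + 8·s·t], [2·t^2 - t, 4·s·t - s]].
At the point, J = [[3.000, 3.750], [1.000, 1.500]] (det J = 0.750).
Solving J·Δ = −F gives Δ = (-4.500, 3.333).
Then the next iterate is (s, t)₁ = (-4.000, 4.333).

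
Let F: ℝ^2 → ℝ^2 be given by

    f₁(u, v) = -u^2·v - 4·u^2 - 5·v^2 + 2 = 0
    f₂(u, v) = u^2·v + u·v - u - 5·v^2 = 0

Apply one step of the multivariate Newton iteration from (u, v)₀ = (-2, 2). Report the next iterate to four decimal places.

(-1.3000, 0.9500)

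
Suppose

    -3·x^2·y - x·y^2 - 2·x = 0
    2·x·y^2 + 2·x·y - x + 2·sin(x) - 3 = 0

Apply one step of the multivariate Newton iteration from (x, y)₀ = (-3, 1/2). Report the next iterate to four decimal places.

(-3.2899, 0.1372)

At (-3, 1/2): F = (-6.7500, -4.782240).
Jacobian J = [[-6·x·y - y^2 - 2, -3·x^2 - 2·x·y], [2·y^2 + 2·y + 2·cos(x) - 1, 4·x·y + 2·x]].
At the point, J = [[6.7500, -24.0000], [-1.479985, -12.0000]] (det J = -116.519640).
Solving J·Δ = −F gives Δ = (-0.2899, -0.3628).
Then the next iterate is (x, y)₁ = (-3.2899, 0.1372).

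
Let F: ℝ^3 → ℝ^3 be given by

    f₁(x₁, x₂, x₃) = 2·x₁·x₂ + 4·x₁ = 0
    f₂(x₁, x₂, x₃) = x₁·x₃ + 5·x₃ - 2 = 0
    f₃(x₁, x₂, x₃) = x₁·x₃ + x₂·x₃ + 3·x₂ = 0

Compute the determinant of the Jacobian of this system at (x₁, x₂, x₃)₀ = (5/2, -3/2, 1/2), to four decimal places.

-10.0000

J = [[2·x₂ + 4, 2·x₁, 0], [x₃, 0, x₁ + 5], [x₃, x₃ + 3, x₁ + x₂]].
At the point, J = [[1.0000, 5.0000, 0.0000], [0.5000, 0.0000, 7.5000], [0.5000, 3.5000, 1.0000]].
det J = -10.0000.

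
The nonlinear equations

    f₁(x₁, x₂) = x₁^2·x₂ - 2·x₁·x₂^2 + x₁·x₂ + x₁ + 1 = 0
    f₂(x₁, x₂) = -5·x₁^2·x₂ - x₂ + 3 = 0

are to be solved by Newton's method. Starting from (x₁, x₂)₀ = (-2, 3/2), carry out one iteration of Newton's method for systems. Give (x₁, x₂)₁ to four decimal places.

At (-2, 3/2): F = (11.0000, -28.5000).
Jacobian J = [[2·x₁·x₂ - 2·x₂^2 + x₂ + 1, x₁^2 - 4·x₁·x₂ + x₁], [-10·x₁·x₂, -5·x₁^2 - 1]].
At the point, J = [[-8.0000, 14.0000], [30.0000, -21.0000]] (det J = -252.0000).
Solving J·Δ = −F gives Δ = (0.6667, -0.4048).
Then the next iterate is (x₁, x₂)₁ = (-1.3333, 1.0952).

(-1.3333, 1.0952)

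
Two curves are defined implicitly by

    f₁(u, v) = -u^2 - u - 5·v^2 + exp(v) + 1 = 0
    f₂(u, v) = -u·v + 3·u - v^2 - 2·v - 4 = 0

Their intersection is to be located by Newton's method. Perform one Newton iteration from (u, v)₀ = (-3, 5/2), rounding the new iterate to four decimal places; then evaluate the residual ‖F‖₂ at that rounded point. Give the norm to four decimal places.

178.9100

At (-3, 5/2): F = (-24.067506, -16.7500).
Jacobian J = [[-2·u - 1, -10·v + exp(v)], [-v + 3, -u - 2·v - 2]].
At the point, J = [[5.0000, -12.817506], [0.5000, -4.0000]] (det J = -13.591247).
Solving J·Δ = −F gives Δ = (-8.7132, -5.2766).
Then the next iterate is (u, v)₁ = (-11.7132, -2.7766).
Re-evaluating at (-11.7132, -2.7766): F = (-162.971142, -73.818779), so ‖F‖₂ = 178.9100.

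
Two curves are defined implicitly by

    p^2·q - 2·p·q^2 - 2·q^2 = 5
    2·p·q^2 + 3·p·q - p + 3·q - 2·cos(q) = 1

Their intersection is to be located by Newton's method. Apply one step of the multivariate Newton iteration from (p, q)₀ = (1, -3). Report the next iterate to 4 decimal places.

(6.6254, 4.1604)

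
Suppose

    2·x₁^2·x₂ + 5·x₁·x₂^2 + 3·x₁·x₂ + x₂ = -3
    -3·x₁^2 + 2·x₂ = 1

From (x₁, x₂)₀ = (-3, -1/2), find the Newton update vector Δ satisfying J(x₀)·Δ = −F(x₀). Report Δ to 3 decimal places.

At (-3, -1/2): F = (-5.750, -29.000).
Jacobian J = [[4·x₁·x₂ + 5·x₂^2 + 3·x₂, 2·x₁^2 + 10·x₁·x₂ + 3·x₁ + 1], [-6·x₁, 2]].
At the point, J = [[5.750, 25.000], [18.000, 2.000]] (det J = -438.500).
Solving J·Δ = −F gives Δ = (1.627, -0.144).

(1.627, -0.144)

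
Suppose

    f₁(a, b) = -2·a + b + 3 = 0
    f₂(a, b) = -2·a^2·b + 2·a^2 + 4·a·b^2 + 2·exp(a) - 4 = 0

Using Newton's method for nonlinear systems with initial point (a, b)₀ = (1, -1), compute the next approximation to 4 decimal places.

At (1, -1): F = (0.0000, 9.436564).
Jacobian J = [[-2, 1], [-4·a·b + 4·a + 4·b^2 + 2·exp(a), -2·a^2 + 8·a·b]].
At the point, J = [[-2.0000, 1.0000], [17.436564, -10.0000]] (det J = 2.563436).
Solving J·Δ = −F gives Δ = (3.6812, 7.3624).
Then the next iterate is (a, b)₁ = (4.6812, 6.3624).

(4.6812, 6.3624)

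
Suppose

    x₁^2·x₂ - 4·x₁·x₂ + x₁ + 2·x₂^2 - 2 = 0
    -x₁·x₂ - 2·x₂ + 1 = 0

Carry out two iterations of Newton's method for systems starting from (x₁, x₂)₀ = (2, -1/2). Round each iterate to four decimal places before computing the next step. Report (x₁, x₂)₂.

At (2, -1/2): F = (2.5000, 3.0000).
Jacobian J = [[2·x₁·x₂ - 4·x₂ + 1, x₁^2 - 4·x₁ + 4·x₂], [-x₂, -x₁ - 2]].
At the point, J = [[1.0000, -6.0000], [0.5000, -4.0000]] (det J = -1.0000).
Solving J·Δ = −F gives Δ = (8.0000, 1.7500).
Then the next iterate is (x₁, x₂)₁ = (10.0000, 1.2500).
Round to (10.0000, 1.2500) and repeat: F = (86.1250, -14.0000), J = [[21.0000, 65.0000], [-1.2500, -12.0000]].
Δ = (-0.7233, -1.0913), so (x₁, x₂)₂ = (9.2767, 0.1587).

(9.2767, 0.1587)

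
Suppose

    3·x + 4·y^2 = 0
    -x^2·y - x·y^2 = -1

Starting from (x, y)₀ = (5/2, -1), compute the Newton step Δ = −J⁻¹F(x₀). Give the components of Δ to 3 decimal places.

At (5/2, -1): F = (11.500, 4.750).
Jacobian J = [[3, 8·y], [-2·x·y - y^2, -x^2 - 2·x·y]].
At the point, J = [[3.000, -8.000], [4.000, -1.250]] (det J = 28.250).
Solving J·Δ = −F gives Δ = (-0.836, 1.124).

(-0.836, 1.124)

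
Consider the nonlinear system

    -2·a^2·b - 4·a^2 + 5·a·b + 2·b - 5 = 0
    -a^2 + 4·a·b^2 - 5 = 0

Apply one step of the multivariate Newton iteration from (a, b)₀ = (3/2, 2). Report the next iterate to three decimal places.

(1.052, 1.545)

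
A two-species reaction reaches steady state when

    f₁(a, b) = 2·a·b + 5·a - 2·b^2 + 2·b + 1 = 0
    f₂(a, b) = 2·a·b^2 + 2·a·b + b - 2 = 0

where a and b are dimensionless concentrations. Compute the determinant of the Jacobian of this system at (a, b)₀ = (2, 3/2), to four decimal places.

J = [[2·b + 5, 2·a - 4·b + 2], [2·b^2 + 2·b, 4·a·b + 2·a + 1]].
At the point, J = [[8.0000, 0.0000], [7.5000, 17.0000]].
det J = 136.0000.

136.0000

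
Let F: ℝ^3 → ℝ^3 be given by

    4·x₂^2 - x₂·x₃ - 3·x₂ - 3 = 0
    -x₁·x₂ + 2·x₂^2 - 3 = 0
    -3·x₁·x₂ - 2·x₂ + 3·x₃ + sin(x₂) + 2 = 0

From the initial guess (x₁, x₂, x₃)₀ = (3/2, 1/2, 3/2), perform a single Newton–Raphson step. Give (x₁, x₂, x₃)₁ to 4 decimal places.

(-6.1875, -0.6875, -5.8125)

At (3/2, 1/2, 3/2): F = (-4.2500, -3.2500, 3.729426).
Jacobian J = [[0, 8·x₂ - x₃ - 3, -x₂], [-x₂, -x₁ + 4·x₂, 0], [-3·x₂, -3·x₁ + cos(x₂) - 2, 3]].
At the point, J = [[0.0000, -0.5000, -0.5000], [-0.5000, 0.5000, 0.0000], [-1.5000, -5.622417, 3.0000]] (det J = -2.530604).
Solving J·Δ = −F gives Δ = (-7.6875, -1.1875, -7.3125).
Then the next iterate is (x₁, x₂, x₃)₁ = (-6.1875, -0.6875, -5.8125).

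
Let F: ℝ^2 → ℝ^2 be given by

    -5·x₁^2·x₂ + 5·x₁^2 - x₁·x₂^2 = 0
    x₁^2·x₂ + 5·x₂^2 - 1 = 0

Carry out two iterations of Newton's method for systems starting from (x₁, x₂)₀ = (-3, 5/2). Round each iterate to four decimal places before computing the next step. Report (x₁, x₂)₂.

At (-3, 5/2): F = (-48.7500, 52.7500).
Jacobian J = [[-10·x₁·x₂ + 10·x₁ - x₂^2, -5·x₁^2 - 2·x₁·x₂], [2·x₁·x₂, x₁^2 + 10·x₂]].
At the point, J = [[38.7500, -30.0000], [-15.0000, 34.0000]] (det J = 867.5000).
Solving J·Δ = −F gives Δ = (0.0865, -1.5133).
Then the next iterate is (x₁, x₂)₁ = (-2.9135, 0.9867).
Round to (-2.9135, 0.9867) and repeat: F = (3.401000, 12.243470), J = [[-1.361072, -36.692910], [-5.749501, 18.355482]].
Δ = (2.1686, 0.0122), so (x₁, x₂)₂ = (-0.7449, 0.9989).

(-0.7449, 0.9989)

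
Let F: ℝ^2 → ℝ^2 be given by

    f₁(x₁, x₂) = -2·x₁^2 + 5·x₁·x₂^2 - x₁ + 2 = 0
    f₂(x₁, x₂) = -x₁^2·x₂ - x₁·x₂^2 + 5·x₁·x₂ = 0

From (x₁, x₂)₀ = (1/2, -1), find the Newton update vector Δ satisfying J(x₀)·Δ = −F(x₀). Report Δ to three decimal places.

At (1/2, -1): F = (3.500, -2.750).
Jacobian J = [[-4·x₁ + 5·x₂^2 - 1, 10·x₁·x₂], [-2·x₁·x₂ - x₂^2 + 5·x₂, -x₁^2 - 2·x₁·x₂ + 5·x₁]].
At the point, J = [[2.000, -5.000], [-5.000, 3.250]] (det J = -18.500).
Solving J·Δ = −F gives Δ = (-0.128, 0.649).

(-0.128, 0.649)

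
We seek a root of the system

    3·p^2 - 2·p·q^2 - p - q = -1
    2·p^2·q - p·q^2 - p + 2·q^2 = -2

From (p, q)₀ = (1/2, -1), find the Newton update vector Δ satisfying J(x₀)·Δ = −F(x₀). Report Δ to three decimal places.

(1.406, -1.250)

At (1/2, -1): F = (1.250, 2.500).
Jacobian J = [[6·p - 2·q^2 - 1, -4·p·q - 1], [4·p·q - q^2 - 1, 2·p^2 - 2·p·q + 4·q]].
At the point, J = [[0.000, 1.000], [-4.000, -2.500]] (det J = 4.000).
Solving J·Δ = −F gives Δ = (1.406, -1.250).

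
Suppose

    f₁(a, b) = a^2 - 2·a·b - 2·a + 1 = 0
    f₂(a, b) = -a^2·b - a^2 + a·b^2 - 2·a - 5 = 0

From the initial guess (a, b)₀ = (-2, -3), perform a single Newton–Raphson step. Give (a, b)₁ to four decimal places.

At (-2, -3): F = (-3.0000, -11.0000).
Jacobian J = [[2·a - 2·b - 2, -2·a], [-2·a·b - 2·a + b^2 - 2, -a^2 + 2·a·b]].
At the point, J = [[0.0000, 4.0000], [-1.0000, 8.0000]] (det J = 4.0000).
Solving J·Δ = −F gives Δ = (-5.0000, 0.7500).
Then the next iterate is (a, b)₁ = (-7.0000, -2.2500).

(-7.0000, -2.2500)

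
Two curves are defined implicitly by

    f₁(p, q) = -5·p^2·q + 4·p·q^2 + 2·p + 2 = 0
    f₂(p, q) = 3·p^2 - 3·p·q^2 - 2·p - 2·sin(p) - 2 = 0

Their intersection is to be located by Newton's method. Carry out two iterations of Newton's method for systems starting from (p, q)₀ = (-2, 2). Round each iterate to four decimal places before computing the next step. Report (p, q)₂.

(-3.7394, -1.9295)

At (-2, 2): F = (-74.0000, 39.818595).
Jacobian J = [[-10·p·q + 4·q^2 + 2, -5·p^2 + 8·p·q], [6·p - 3·q^2 - 2·cos(p) - 2, -6·p·q]].
At the point, J = [[58.0000, -52.0000], [-25.167706, 24.0000]] (det J = 83.279271).
Solving J·Δ = −F gives Δ = (-3.5371, -5.3683).
Then the next iterate is (p, q)₁ = (-5.5371, -3.3683).
Round to (-5.5371, -3.3683) and repeat: F = (255.993920, 288.157680), J = [[-139.124360, -4.092471], [-70.727638, -111.903684]].
Δ = (1.7977, 1.4388), so (p, q)₂ = (-3.7394, -1.9295).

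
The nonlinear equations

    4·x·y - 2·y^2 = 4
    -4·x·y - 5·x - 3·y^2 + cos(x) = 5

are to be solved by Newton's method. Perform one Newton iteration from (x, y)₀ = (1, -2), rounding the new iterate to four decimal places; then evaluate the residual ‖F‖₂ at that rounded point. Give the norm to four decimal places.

At (1, -2): F = (-20.0000, -13.459698).
Jacobian J = [[4·y, 4·x - 4·y], [-4·y - sin(x) - 5, -4·x - 6·y]].
At the point, J = [[-8.0000, 12.0000], [2.158529, 8.0000]] (det J = -89.902348).
Solving J·Δ = −F gives Δ = (0.0169, 1.6779).
Then the next iterate is (x, y)₁ = (1.0169, -0.3221).
Re-evaluating at (1.0169, -0.3221): F = (-5.517671, -8.559566), so ‖F‖₂ = 10.1839.

10.1839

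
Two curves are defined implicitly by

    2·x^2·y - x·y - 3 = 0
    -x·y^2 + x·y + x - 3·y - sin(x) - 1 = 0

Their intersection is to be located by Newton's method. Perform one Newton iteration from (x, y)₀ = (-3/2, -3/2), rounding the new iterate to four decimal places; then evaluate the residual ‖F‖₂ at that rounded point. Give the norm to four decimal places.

5.0652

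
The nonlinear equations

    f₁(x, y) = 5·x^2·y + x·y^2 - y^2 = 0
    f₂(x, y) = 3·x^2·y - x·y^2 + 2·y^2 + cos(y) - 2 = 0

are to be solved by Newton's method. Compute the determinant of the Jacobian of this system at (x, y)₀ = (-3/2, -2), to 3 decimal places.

J = [[10·x·y + y^2, 5·x^2 + 2·x·y - 2·y], [6·x·y - y^2, 3·x^2 - 2·x·y + 4·y - sin(y)]].
At the point, J = [[34.000, 21.250], [14.000, -6.34070]].
det J = -513.084.

-513.084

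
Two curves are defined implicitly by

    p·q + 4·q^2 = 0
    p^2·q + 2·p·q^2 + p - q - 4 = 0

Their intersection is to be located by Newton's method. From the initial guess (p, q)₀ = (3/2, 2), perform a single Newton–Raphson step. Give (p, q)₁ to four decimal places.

(1.6769, 0.8941)

At (3/2, 2): F = (19.0000, 12.0000).
Jacobian J = [[q, p + 8·q], [2·p·q + 2·q^2 + 1, p^2 + 4·p·q - 1]].
At the point, J = [[2.0000, 17.5000], [15.0000, 13.2500]] (det J = -236.0000).
Solving J·Δ = −F gives Δ = (0.1769, -1.1059).
Then the next iterate is (p, q)₁ = (1.6769, 0.8941).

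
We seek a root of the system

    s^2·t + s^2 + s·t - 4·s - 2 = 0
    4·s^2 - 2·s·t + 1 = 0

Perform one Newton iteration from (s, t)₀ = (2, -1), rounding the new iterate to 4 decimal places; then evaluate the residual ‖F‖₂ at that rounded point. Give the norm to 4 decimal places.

At (2, -1): F = (-12.0000, 21.0000).
Jacobian J = [[2·s·t + 2·s + t - 4, s^2 + s], [8·s - 2·t, -2·s]].
At the point, J = [[-5.0000, 6.0000], [18.0000, -4.0000]] (det J = -88.0000).
Solving J·Δ = −F gives Δ = (-0.8864, 1.2614).
Then the next iterate is (s, t)₁ = (1.1136, 0.2614).
Re-evaluating at (1.1136, 0.2614): F = (-4.599037, 5.378230), so ‖F‖₂ = 7.0765.

7.0765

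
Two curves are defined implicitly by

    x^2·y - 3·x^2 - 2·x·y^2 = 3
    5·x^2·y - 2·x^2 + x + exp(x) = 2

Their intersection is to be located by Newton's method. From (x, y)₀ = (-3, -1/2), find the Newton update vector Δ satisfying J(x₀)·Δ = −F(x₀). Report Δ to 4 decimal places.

At (-3, -1/2): F = (-33.0000, -45.450213).
Jacobian J = [[2·x·y - 6·x - 2·y^2, x^2 - 4·x·y], [10·x·y - 4·x + exp(x) + 1, 5·x^2]].
At the point, J = [[20.5000, 3.0000], [28.049787, 45.0000]] (det J = 838.350639).
Solving J·Δ = −F gives Δ = (1.6087, 0.0073).

(1.6087, 0.0073)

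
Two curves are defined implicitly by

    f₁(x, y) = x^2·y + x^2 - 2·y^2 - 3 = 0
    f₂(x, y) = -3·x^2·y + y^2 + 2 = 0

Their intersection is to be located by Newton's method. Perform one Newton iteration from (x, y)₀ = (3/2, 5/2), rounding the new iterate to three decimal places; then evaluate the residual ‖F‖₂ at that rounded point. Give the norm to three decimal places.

3.007

At (3/2, 5/2): F = (-7.625, -8.625).
Jacobian J = [[2·x·y + 2·x, x^2 - 4·y], [-6·x·y, -3·x^2 + 2·y]].
At the point, J = [[10.500, -7.750], [-22.500, -1.750]] (det J = -192.750).
Solving J·Δ = −F gives Δ = (-0.278, -1.360).
Then the next iterate is (x, y)₁ = (1.222, 1.140).
Re-evaluating at (1.222, 1.140): F = (-2.40357, -1.80743), so ‖F‖₂ = 3.007.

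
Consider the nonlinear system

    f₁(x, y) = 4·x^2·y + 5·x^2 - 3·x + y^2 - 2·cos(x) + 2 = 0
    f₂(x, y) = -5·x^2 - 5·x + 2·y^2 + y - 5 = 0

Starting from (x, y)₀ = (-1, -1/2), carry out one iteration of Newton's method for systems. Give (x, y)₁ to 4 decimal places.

(0.8139, 3.5694)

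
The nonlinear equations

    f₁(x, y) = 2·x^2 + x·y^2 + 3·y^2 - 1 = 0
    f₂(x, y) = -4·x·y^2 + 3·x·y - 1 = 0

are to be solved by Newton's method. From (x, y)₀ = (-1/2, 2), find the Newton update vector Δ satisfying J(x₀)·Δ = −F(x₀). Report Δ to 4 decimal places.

At (-1/2, 2): F = (9.5000, 4.0000).
Jacobian J = [[4·x + y^2, 2·x·y + 6·y], [-4·y^2 + 3·y, -8·x·y + 3·x]].
At the point, J = [[2.0000, 10.0000], [-10.0000, 6.5000]] (det J = 113.0000).
Solving J·Δ = −F gives Δ = (-0.1925, -0.9115).

(-0.1925, -0.9115)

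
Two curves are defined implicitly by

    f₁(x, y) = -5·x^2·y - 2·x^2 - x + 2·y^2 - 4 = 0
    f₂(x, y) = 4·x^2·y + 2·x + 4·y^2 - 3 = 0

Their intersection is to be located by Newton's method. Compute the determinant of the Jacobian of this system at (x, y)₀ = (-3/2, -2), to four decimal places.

675.5000

J = [[-10·x·y - 4·x - 1, -5·x^2 + 4·y], [8·x·y + 2, 4·x^2 + 8·y]].
At the point, J = [[-25.0000, -19.2500], [26.0000, -7.0000]].
det J = 675.5000.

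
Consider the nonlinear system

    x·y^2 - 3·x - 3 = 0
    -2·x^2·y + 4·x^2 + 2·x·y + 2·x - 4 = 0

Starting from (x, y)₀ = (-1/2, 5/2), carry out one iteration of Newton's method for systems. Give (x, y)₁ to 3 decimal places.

(0.322, 1.719)

At (-1/2, 5/2): F = (-4.625, -7.750).
Jacobian J = [[y^2 - 3, 2·x·y], [-4·x·y + 8·x + 2·y + 2, -2·x^2 + 2·x]].
At the point, J = [[3.250, -2.500], [8.000, -1.500]] (det J = 15.125).
Solving J·Δ = −F gives Δ = (0.822, -0.781).
Then the next iterate is (x, y)₁ = (0.322, 1.719).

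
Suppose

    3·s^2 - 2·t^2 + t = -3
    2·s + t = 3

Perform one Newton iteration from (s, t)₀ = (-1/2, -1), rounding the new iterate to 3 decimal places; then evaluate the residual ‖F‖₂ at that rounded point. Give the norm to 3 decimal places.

9.615

At (-1/2, -1): F = (0.750, -5.000).
Jacobian J = [[6·s, -4·t + 1], [2, 1]].
At the point, J = [[-3.000, 5.000], [2.000, 1.000]] (det J = -13.000).
Solving J·Δ = −F gives Δ = (1.981, 1.038).
Then the next iterate is (s, t)₁ = (1.481, 0.038).
Re-evaluating at (1.481, 0.038): F = (9.61520, 0.000), so ‖F‖₂ = 9.615.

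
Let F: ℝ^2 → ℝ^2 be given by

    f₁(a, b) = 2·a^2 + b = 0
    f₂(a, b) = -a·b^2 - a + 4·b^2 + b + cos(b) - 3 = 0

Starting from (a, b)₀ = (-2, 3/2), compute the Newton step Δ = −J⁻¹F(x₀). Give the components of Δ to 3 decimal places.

(1.115, -0.580)

At (-2, 3/2): F = (9.500, 14.07074).
Jacobian J = [[4·a, 1], [-b^2 - 1, -2·a·b + 8·b - sin(b) + 1]].
At the point, J = [[-8.000, 1.000], [-3.250, 18.00251]] (det J = -140.77004).
Solving J·Δ = −F gives Δ = (1.115, -0.580).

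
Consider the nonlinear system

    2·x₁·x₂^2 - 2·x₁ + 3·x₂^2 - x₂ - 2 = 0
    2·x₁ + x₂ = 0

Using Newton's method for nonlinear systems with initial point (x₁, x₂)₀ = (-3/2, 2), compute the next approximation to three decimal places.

(-1.250, 2.500)

At (-3/2, 2): F = (-1.000, -1.000).
Jacobian J = [[2·x₂^2 - 2, 4·x₁·x₂ + 6·x₂ - 1], [2, 1]].
At the point, J = [[6.000, -1.000], [2.000, 1.000]] (det J = 8.000).
Solving J·Δ = −F gives Δ = (0.250, 0.500).
Then the next iterate is (x₁, x₂)₁ = (-1.250, 2.500).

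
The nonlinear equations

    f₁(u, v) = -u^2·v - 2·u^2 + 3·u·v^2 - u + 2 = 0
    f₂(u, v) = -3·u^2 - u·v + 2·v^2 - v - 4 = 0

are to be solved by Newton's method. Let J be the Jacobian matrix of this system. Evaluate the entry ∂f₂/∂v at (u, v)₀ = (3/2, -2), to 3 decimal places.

-10.500

∂f₂/∂v = -u + 4·v - 1.
At (3/2, -2) this is -10.500.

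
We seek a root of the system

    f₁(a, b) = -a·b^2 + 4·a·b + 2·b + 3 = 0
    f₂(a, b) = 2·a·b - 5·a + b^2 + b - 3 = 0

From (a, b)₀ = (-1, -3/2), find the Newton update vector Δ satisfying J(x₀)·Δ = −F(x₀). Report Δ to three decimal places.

(-0.607, 2.652)

At (-1, -3/2): F = (8.250, 5.750).
Jacobian J = [[-b^2 + 4·b, -2·a·b + 4·a + 2], [2·b - 5, 2·a + 2·b + 1]].
At the point, J = [[-8.250, -5.000], [-8.000, -4.000]] (det J = -7.000).
Solving J·Δ = −F gives Δ = (-0.607, 2.652).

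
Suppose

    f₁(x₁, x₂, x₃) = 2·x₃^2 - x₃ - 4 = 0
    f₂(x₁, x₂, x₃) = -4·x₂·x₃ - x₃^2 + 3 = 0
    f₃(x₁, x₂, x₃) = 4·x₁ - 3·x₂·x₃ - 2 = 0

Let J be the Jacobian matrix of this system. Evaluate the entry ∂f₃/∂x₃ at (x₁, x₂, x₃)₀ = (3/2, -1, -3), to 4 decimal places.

∂f₃/∂x₃ = -3·x₂.
At (3/2, -1, -3) this is 3.0000.

3.0000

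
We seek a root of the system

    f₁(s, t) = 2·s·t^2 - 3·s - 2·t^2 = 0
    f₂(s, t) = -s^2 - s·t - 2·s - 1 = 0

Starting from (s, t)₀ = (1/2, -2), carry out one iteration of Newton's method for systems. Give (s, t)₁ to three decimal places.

At (1/2, -2): F = (-5.500, -1.250).
Jacobian J = [[2·t^2 - 3, 4·s·t - 4·t], [-2·s - t - 2, -s]].
At the point, J = [[5.000, 4.000], [-1.000, -0.500]] (det J = 1.500).
Solving J·Δ = −F gives Δ = (-5.167, 7.833).
Then the next iterate is (s, t)₁ = (-4.667, 5.833).

(-4.667, 5.833)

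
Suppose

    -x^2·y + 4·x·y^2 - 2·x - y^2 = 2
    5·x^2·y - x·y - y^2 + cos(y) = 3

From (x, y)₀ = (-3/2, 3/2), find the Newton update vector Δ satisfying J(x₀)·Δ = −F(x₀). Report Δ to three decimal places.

(0.362, -0.600)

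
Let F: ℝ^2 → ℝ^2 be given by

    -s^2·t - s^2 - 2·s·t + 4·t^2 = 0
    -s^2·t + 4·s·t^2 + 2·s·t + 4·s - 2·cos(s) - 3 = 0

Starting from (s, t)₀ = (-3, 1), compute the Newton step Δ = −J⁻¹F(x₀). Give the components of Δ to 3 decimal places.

(1.093, -0.586)

At (-3, 1): F = (-8.000, -40.02002).
Jacobian J = [[-2·s·t - 2·s - 2·t, -s^2 - 2·s + 8·t], [-2·s·t + 4·t^2 + 2·t + 2·sin(s) + 4, -s^2 + 8·s·t + 2·s]].
At the point, J = [[10.000, 5.000], [15.71776, -39.000]] (det J = -468.58880).
Solving J·Δ = −F gives Δ = (1.093, -0.586).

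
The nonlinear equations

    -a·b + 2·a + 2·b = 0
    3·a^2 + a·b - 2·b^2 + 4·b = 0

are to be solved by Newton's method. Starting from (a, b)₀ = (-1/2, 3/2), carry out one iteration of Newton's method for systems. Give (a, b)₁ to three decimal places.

(3.750, -0.450)

At (-1/2, 3/2): F = (2.750, 1.500).
Jacobian J = [[-b + 2, -a + 2], [6·a + b, a - 4·b + 4]].
At the point, J = [[0.500, 2.500], [-1.500, -2.500]] (det J = 2.500).
Solving J·Δ = −F gives Δ = (4.250, -1.950).
Then the next iterate is (a, b)₁ = (3.750, -0.450).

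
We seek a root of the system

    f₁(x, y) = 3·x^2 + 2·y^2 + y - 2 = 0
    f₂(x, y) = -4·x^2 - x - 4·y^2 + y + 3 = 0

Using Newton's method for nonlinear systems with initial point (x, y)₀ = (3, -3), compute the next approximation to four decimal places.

(2.0000, -1.0000)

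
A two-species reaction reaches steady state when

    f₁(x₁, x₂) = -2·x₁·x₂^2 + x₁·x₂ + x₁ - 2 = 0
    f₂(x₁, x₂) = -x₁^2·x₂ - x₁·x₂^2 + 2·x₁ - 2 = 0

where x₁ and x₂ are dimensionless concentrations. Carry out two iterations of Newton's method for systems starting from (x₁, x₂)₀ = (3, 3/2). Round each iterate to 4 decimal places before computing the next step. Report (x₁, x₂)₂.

At (3, 3/2): F = (-8.0000, -16.2500).
Jacobian J = [[-2·x₂^2 + x₂ + 1, -4·x₁·x₂ + x₁], [-2·x₁·x₂ - x₂^2 + 2, -x₁^2 - 2·x₁·x₂]].
At the point, J = [[-2.0000, -15.0000], [-9.2500, -18.0000]] (det J = -102.7500).
Solving J·Δ = −F gives Δ = (-0.9708, -0.4039).
Then the next iterate is (x₁, x₂)₁ = (2.0292, 1.0961).
Round to (2.0292, 1.0961) and repeat: F = (-2.622499, -4.892911), J = [[-0.306770, -6.867624], [-3.649847, -8.566065]].
Δ = (-0.4964, -0.3597), so (x₁, x₂)₂ = (1.5328, 0.7364).

(1.5328, 0.7364)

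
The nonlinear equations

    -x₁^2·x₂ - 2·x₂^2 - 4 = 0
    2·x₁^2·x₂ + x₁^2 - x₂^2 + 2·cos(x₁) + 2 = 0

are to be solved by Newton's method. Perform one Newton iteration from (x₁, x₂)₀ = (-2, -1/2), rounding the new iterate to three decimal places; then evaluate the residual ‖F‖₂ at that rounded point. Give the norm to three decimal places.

4.491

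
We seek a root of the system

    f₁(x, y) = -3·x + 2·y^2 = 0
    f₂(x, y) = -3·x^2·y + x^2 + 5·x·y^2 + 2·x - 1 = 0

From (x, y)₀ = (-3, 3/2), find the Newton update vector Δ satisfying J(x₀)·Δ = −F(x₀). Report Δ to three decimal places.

(51.286, 23.393)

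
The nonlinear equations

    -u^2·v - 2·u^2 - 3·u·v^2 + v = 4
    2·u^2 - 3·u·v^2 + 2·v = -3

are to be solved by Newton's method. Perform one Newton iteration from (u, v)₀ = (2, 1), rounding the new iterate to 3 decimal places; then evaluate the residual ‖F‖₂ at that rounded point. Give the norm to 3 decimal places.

At (2, 1): F = (-21.000, 7.000).
Jacobian J = [[-2·u·v - 4·u - 3·v^2, -u^2 - 6·u·v + 1], [4·u - 3·v^2, -6·u·v + 2]].
At the point, J = [[-15.000, -15.000], [5.000, -10.000]] (det J = 225.000).
Solving J·Δ = −F gives Δ = (-1.400, 0.000).
Then the next iterate is (u, v)₁ = (0.600, 1.000).
Re-evaluating at (0.600, 1.000): F = (-5.880, 3.920), so ‖F‖₂ = 7.067.

7.067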